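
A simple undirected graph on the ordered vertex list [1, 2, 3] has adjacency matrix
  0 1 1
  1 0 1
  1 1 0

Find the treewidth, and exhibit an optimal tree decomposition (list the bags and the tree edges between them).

Treewidth 2.
Bags: B1 = {1, 2, 3}
Tree: (single bag)

A single bag containing all 3 vertices is trivially a valid decomposition of width 2. For the lower bound, the 3 vertices {1, 2, 3} are pairwise adjacent, and any tree decomposition puts a clique entirely inside one bag — forcing width ≥ 2. Hence tw(G) = 2 exactly.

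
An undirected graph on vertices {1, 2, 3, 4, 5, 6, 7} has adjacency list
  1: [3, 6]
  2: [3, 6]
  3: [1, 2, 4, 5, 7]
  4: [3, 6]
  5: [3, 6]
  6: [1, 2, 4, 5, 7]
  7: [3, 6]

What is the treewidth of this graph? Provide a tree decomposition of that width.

Treewidth 2.
One optimal decomposition is:
Bags: B1 = {3, 4, 6}  B2 = {3, 6, 7}  B3 = {1, 3, 6}  B4 = {3, 5, 6}  B5 = {2, 3, 6}
Tree: B1–B2, B2–B3, B3–B4, B4–B5

Every bag has size at most 3, so the width is 3 − 1 = 2 and tw(G) ≤ 2. The edges 6–4–3–7–6 form a cycle, so G is not a tree and its treewidth is at least 2. Combining the bounds, tw(G) = 2.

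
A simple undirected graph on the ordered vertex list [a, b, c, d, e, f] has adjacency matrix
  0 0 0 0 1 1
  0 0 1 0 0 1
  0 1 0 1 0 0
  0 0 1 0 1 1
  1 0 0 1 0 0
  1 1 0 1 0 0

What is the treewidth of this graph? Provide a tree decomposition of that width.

Treewidth 2.
One such decomposition:
Bags: B1 = {b, c, d}  B2 = {b, d, f}  B3 = {d, e, f}  B4 = {a, e, f}
Tree: B1–B2, B2–B3, B3–B4

The largest bag has 3 vertices, giving width 2; this decomposition certifies tw(G) ≤ 2. For the lower bound, G contains the cycle c–b–f–d–c, so G is not a forest; only forests have treewidth ≤ 1, hence tw(G) ≥ 2. The upper and lower bounds meet at 2, so that is the treewidth.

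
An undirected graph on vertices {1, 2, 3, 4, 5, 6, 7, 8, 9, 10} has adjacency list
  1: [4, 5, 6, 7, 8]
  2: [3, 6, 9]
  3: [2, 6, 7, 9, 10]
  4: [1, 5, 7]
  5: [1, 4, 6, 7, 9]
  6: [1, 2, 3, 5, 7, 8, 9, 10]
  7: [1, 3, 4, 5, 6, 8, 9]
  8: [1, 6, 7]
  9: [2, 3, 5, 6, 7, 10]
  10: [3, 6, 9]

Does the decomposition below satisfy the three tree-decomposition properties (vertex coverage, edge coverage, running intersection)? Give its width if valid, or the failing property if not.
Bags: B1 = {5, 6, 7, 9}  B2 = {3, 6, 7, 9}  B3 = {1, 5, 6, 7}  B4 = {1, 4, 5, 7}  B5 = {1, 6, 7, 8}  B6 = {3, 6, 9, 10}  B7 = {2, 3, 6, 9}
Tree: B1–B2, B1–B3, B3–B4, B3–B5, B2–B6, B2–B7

Checking the three conditions: (i) the bags cover all of {1, 2, 3, 4, 5, 6, 7, 8, 9, 10}; (ii) for each edge, some bag contains both endpoints; (iii) the bags containing any fixed vertex form a subtree. All hold, so the decomposition is valid with width 4 − 1 = 3.

Yes; width 3.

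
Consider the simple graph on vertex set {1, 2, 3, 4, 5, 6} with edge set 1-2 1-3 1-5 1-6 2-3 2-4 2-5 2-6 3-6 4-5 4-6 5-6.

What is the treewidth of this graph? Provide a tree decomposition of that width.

Treewidth 3.
One such decomposition:
Bags: B1 = {1, 2, 5, 6}  B2 = {2, 4, 5, 6}  B3 = {1, 2, 3, 6}
Tree: B1–B2, B1–B3

Every bag has size at most 4, so the width is 4 − 1 = 3 and tw(G) ≤ 3. Conversely, {1, 2, 3, 6} is a clique of size 4, and the vertices of any clique must share a bag in every tree decomposition; so some bag has ≥ 4 vertices and tw(G) ≥ 3. The upper and lower bounds meet at 3, so that is the treewidth.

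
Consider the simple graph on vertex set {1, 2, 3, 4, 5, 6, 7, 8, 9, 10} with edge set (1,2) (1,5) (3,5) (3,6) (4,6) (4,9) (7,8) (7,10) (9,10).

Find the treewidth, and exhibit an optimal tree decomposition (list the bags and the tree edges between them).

Every bag has size at most 2, so the width is 2 − 1 = 1 and tw(G) ≤ 1. G has an edge, so its treewidth is at least 1. Therefore the treewidth is 1.

Treewidth 1.
One such decomposition:
Bags: B1 = {1, 2}  B2 = {1, 5}  B3 = {3, 5}  B4 = {3, 6}  B5 = {4, 6}  B6 = {4, 9}  B7 = {9, 10}  B8 = {7, 10}  B9 = {7, 8}
Tree: B1–B2, B2–B3, B3–B4, B4–B5, B5–B6, B6–B7, B7–B8, B8–B9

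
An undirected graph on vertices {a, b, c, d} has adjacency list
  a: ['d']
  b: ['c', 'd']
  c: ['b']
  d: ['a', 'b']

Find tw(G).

1

A width-1 tree decomposition is:
Bags: B1 = {b, d}  B2 = {b, c}  B3 = {a, d}
Tree: B1–B2, B1–B3
Every bag has size at most 2, so the width is 2 − 1 = 1 and tw(G) ≤ 1. G has an edge, so its treewidth is at least 1. Combining the bounds, tw(G) = 1.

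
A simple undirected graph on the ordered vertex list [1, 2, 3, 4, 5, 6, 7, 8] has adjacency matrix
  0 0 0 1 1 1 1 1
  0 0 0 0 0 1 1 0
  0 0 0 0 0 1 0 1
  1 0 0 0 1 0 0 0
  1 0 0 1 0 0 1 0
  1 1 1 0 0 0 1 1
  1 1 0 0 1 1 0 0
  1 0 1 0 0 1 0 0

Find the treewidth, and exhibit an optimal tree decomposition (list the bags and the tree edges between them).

Treewidth 2.
Bags: B1 = {1, 6, 7}  B2 = {1, 5, 7}  B3 = {1, 6, 8}  B4 = {3, 6, 8}  B5 = {1, 4, 5}  B6 = {2, 6, 7}
Tree: B1–B2, B1–B3, B3–B4, B2–B5, B1–B6

Each bag holds 3 vertices, so the decomposition has width 2, which upper-bounds the treewidth. Conversely, {1, 6, 8} is a clique of size 3, and the vertices of any clique must share a bag in every tree decomposition; so some bag has ≥ 3 vertices and tw(G) ≥ 2. Combining the bounds, tw(G) = 2.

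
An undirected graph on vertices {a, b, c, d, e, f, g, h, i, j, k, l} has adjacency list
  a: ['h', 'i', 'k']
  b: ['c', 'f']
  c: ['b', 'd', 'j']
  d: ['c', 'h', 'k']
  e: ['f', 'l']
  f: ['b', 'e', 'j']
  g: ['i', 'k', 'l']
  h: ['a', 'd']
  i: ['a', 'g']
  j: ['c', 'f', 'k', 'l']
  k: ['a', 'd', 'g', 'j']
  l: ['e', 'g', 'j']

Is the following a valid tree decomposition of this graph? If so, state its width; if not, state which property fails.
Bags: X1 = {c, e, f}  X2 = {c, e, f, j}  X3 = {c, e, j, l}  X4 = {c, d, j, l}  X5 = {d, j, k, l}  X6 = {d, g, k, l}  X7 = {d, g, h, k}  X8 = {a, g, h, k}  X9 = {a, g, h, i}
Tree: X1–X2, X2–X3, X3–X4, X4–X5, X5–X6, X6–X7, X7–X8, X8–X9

No — vertex b appears in no bag.

A tree decomposition must satisfy three properties: every vertex lies in some bag; for every edge, both endpoints lie together in some bag; and for every vertex, the bags containing it form a connected subtree. Here vertex b appears in no bag, so the decomposition is invalid.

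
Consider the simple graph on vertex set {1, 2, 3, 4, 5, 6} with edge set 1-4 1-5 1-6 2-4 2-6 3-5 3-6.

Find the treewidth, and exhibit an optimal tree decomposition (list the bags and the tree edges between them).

Treewidth 2.
One optimal decomposition is:
Bags: B1 = {3, 5, 6}  B2 = {1, 5, 6}  B3 = {1, 2, 6}  B4 = {1, 2, 4}
Tree: B1–B2, B2–B3, B3–B4

Each bag holds 3 vertices, so the decomposition has width 2, which upper-bounds the treewidth. The edges 3–5–1–6–3 form a cycle, so G is not a tree and its treewidth is at least 2. Hence tw(G) = 2 exactly.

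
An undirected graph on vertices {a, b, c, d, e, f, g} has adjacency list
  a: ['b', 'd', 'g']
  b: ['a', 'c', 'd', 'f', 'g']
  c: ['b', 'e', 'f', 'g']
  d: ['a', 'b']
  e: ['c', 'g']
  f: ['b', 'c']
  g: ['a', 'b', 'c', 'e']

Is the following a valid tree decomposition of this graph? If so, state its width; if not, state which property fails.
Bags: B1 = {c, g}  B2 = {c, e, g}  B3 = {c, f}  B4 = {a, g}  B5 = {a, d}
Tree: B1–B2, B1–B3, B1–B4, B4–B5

A tree decomposition must satisfy three properties: every vertex lies in some bag; for every edge, both endpoints lie together in some bag; and for every vertex, the bags containing it form a connected subtree. Here vertex b appears in no bag, so the decomposition is invalid.

No — vertex b appears in no bag.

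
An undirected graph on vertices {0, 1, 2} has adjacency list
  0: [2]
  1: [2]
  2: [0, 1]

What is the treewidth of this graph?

A width-1 tree decomposition is:
Bags: B1 = {1, 2}  B2 = {0, 2}
Tree: B1–B2
Each bag holds 2 vertices, so the decomposition has width 1, which upper-bounds the treewidth. Any graph with an edge has treewidth ≥ 1, and G has the edge 1–2. Therefore the treewidth is 1.

1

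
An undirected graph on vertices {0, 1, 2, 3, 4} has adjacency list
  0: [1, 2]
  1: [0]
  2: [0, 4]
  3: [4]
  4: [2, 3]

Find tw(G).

1

A width-1 tree decomposition is:
Bags: B1 = {3, 4}  B2 = {2, 4}  B3 = {0, 2}  B4 = {0, 1}
Tree: B1–B2, B2–B3, B3–B4
The largest bag has 2 vertices, giving width 1; this decomposition certifies tw(G) ≤ 1. G has an edge, so its treewidth is at least 1. Hence tw(G) = 1 exactly.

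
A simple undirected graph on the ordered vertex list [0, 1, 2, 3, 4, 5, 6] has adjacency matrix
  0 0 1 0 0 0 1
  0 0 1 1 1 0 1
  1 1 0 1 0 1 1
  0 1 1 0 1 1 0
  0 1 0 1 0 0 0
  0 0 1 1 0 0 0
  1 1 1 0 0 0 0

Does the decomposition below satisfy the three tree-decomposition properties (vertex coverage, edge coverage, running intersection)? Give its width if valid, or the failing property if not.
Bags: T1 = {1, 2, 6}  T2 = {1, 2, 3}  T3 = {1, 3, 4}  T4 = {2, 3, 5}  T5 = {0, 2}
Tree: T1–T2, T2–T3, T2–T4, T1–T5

No — edge (6,0) lies in no bag.

A tree decomposition must satisfy three properties: every vertex lies in some bag; for every edge, both endpoints lie together in some bag; and for every vertex, the bags containing it form a connected subtree. Here edge (6,0) lies in no bag, so the decomposition is invalid.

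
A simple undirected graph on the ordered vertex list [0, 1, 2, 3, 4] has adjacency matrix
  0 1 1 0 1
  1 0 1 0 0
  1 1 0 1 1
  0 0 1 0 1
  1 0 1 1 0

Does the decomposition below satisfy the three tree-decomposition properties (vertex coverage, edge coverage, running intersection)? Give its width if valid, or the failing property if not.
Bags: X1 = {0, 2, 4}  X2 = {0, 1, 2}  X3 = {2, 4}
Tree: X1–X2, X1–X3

A tree decomposition must satisfy three properties: every vertex lies in some bag; for every edge, both endpoints lie together in some bag; and for every vertex, the bags containing it form a connected subtree. Here vertex 3 appears in no bag, so the decomposition is invalid.

No — vertex 3 appears in no bag.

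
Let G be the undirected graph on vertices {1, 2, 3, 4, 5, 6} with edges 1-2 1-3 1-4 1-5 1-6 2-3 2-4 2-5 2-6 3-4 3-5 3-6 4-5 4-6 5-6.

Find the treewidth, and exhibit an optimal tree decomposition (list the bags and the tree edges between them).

Treewidth 5.
Bags: B1 = {1, 2, 3, 4, 5, 6}
Tree: (single bag)

A single bag containing all 6 vertices is trivially a valid decomposition of width 5. Conversely, {1, 2, 3, 4, 5, 6} is a clique of size 6, and the vertices of any clique must share a bag in every tree decomposition; so some bag has ≥ 6 vertices and tw(G) ≥ 5. Combining the bounds, tw(G) = 5.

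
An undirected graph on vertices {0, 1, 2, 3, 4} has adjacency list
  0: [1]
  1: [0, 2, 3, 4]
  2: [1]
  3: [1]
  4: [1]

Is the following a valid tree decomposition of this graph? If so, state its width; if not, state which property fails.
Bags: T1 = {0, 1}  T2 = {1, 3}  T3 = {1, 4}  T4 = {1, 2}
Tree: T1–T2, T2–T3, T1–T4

Checking the three conditions: (i) the bags cover all of {0, 1, 2, 3, 4}; (ii) for each edge, some bag contains both endpoints; (iii) the bags containing any fixed vertex form a subtree. All hold, so the decomposition is valid with width 2 − 1 = 1.

Yes; width 1.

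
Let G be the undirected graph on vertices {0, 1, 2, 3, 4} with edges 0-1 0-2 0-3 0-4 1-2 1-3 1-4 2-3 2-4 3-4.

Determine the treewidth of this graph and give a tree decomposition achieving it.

Treewidth 4.
Bags: B1 = {0, 1, 2, 3, 4}
Tree: (single bag)

A single bag containing all 5 vertices is trivially a valid decomposition of width 4. Conversely, {0, 1, 2, 3, 4} is a clique of size 5, and the vertices of any clique must share a bag in every tree decomposition; so some bag has ≥ 5 vertices and tw(G) ≥ 4. The upper and lower bounds meet at 4, so that is the treewidth.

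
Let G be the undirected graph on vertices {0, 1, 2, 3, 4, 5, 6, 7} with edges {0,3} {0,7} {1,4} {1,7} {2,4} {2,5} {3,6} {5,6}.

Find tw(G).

2

A width-2 tree decomposition is:
Bags: B1 = {1, 4, 7}  B2 = {2, 4, 7}  B3 = {2, 5, 7}  B4 = {5, 6, 7}  B5 = {3, 6, 7}  B6 = {0, 3, 7}
Tree: B1–B2, B2–B3, B3–B4, B4–B5, B5–B6
The largest bag has 3 vertices, giving width 2; this decomposition certifies tw(G) ≤ 2. For the lower bound, G contains the cycle 7–1–4–2–5–6–3–0–7, so G is not a forest; only forests have treewidth ≤ 1, hence tw(G) ≥ 2. Hence tw(G) = 2 exactly.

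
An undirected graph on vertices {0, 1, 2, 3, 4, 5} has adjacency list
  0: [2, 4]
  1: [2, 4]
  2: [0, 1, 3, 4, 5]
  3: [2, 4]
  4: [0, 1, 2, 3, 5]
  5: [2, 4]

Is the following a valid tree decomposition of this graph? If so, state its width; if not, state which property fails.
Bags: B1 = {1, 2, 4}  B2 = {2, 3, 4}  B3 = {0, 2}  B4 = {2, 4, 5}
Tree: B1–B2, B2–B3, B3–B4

No — edge (4,0) lies in no bag.

A tree decomposition must satisfy three properties: every vertex lies in some bag; for every edge, both endpoints lie together in some bag; and for every vertex, the bags containing it form a connected subtree. Here edge (4,0) lies in no bag, so the decomposition is invalid.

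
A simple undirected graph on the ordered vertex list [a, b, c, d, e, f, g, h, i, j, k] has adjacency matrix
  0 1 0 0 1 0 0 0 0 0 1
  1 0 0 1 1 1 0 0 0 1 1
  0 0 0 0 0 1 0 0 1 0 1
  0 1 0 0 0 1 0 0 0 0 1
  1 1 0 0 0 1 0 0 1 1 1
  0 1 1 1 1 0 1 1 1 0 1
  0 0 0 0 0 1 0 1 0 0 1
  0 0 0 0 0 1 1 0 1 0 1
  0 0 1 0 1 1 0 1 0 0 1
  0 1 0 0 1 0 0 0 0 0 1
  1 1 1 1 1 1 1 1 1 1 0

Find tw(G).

3

A width-3 tree decomposition is:
Bags: B1 = {c, f, i, k}  B2 = {e, f, i, k}  B3 = {b, e, f, k}  B4 = {a, b, e, k}  B5 = {f, h, i, k}  B6 = {b, e, j, k}  B7 = {f, g, h, k}  B8 = {b, d, f, k}
Tree: B1–B2, B2–B3, B3–B4, B2–B5, B3–B6, B5–B7, B3–B8
Each bag holds 4 vertices, so the decomposition has width 3, which upper-bounds the treewidth. For the lower bound, the 4 vertices {a, b, e, k} are pairwise adjacent, and any tree decomposition puts a clique entirely inside one bag — forcing width ≥ 3. The upper and lower bounds meet at 3, so that is the treewidth.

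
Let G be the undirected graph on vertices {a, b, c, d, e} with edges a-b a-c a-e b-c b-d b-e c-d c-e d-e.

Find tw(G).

A width-3 tree decomposition is:
Bags: B1 = {a, b, c, e}  B2 = {b, c, d, e}
Tree: B1–B2
Every bag has size at most 4, so the width is 4 − 1 = 3 and tw(G) ≤ 3. On the other hand G contains the 4-clique {b, c, d, e}. A clique must lie in a single bag of any decomposition, so no decomposition can have width below 3. Hence tw(G) = 3 exactly.

3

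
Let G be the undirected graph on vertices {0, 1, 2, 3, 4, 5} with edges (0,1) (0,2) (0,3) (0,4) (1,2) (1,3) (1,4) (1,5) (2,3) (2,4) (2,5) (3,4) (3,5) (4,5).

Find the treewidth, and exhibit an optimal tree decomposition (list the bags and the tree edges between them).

Every bag has size at most 5, so the width is 5 − 1 = 4 and tw(G) ≤ 4. For the lower bound, the 5 vertices {0, 1, 2, 3, 4} are pairwise adjacent, and any tree decomposition puts a clique entirely inside one bag — forcing width ≥ 4. Hence tw(G) = 4 exactly.

Treewidth 4.
One optimal decomposition is:
Bags: B1 = {0, 1, 2, 3, 4}  B2 = {1, 2, 3, 4, 5}
Tree: B1–B2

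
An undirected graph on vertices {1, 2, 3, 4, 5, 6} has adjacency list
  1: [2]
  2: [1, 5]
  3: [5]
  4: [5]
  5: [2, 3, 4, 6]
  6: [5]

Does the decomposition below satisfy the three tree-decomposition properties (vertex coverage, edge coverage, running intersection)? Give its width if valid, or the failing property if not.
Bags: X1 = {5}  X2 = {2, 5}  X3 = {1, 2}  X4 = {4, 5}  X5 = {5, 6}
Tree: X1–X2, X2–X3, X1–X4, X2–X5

No — vertex 3 appears in no bag.

A tree decomposition must satisfy three properties: every vertex lies in some bag; for every edge, both endpoints lie together in some bag; and for every vertex, the bags containing it form a connected subtree. Here vertex 3 appears in no bag, so the decomposition is invalid.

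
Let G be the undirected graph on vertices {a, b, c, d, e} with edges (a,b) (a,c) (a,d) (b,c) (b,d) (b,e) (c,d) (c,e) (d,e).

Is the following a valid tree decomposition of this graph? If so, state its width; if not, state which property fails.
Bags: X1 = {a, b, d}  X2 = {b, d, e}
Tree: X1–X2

No — vertex c appears in no bag.

A tree decomposition must satisfy three properties: every vertex lies in some bag; for every edge, both endpoints lie together in some bag; and for every vertex, the bags containing it form a connected subtree. Here vertex c appears in no bag, so the decomposition is invalid.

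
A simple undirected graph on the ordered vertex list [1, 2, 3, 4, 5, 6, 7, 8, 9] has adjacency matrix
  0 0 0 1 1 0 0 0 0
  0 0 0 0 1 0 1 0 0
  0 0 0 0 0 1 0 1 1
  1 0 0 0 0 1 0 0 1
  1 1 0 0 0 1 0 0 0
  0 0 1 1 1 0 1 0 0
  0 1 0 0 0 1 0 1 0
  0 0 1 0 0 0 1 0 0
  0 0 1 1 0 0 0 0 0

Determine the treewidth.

A width-3 tree decomposition is:
Bags: B1 = {2, 5, 7, 8}  B2 = {5, 6, 7, 8}  B3 = {3, 5, 6, 8}  B4 = {1, 3, 5, 6}  B5 = {1, 3, 4, 6}  B6 = {1, 3, 4, 9}
Tree: B1–B2, B2–B3, B3–B4, B4–B5, B5–B6
The largest bag has 4 vertices, giving width 3; this decomposition certifies tw(G) ≤ 3. For the lower bound: the 4 vertex sets {2,7,8}, {5}, {6}, {1,3,4,9} are disjoint, each induces a connected subgraph, and every pair is joined by at least one edge of G. Contracting each set to a single vertex therefore yields K_{4} as a minor, and since treewidth is minor-monotone, tw(G) ≥ tw(K_{4}) = 3. The upper and lower bounds meet at 3, so that is the treewidth.

3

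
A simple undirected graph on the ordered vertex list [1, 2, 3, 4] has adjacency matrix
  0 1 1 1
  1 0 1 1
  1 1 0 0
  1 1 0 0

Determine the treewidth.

A width-2 tree decomposition is:
Bags: B1 = {1, 2, 4}  B2 = {1, 2, 3}
Tree: B1–B2
Every bag has size at most 3, so the width is 3 − 1 = 2 and tw(G) ≤ 2. For the lower bound, the 3 vertices {1, 2, 3} are pairwise adjacent, and any tree decomposition puts a clique entirely inside one bag — forcing width ≥ 2. Therefore the treewidth is 2.

2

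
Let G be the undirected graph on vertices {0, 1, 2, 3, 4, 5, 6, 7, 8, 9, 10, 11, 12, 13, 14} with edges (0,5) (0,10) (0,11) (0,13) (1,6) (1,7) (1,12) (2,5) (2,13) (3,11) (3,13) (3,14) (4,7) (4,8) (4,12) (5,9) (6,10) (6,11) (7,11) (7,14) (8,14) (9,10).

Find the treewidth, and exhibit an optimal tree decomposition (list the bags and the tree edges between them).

The largest bag has 4 vertices, giving width 3; this decomposition certifies tw(G) ≤ 3. For the lower bound: the 4 vertex sets {4,8,12}, {14}, {7}, {1,3,6,11} are disjoint, each induces a connected subgraph, and every pair is joined by at least one edge of G. Contracting each set to a single vertex therefore yields K_{4} as a minor, and since treewidth is minor-monotone, tw(G) ≥ tw(K_{4}) = 3. Combining the bounds, tw(G) = 3.

Treewidth 3.
One optimal decomposition is:
Bags: B1 = {4, 8, 12, 14}  B2 = {4, 7, 12, 14}  B3 = {1, 7, 12, 14}  B4 = {1, 3, 7, 14}  B5 = {1, 3, 7, 11}  B6 = {1, 3, 6, 11}  B7 = {3, 6, 11, 13}  B8 = {0, 6, 11, 13}  B9 = {0, 6, 10, 13}  B10 = {0, 2, 10, 13}  B11 = {0, 2, 5, 10}  B12 = {2, 5, 9, 10}
Tree: B1–B2, B2–B3, B3–B4, B4–B5, B5–B6, B6–B7, B7–B8, B8–B9, B9–B10, B10–B11, B11–B12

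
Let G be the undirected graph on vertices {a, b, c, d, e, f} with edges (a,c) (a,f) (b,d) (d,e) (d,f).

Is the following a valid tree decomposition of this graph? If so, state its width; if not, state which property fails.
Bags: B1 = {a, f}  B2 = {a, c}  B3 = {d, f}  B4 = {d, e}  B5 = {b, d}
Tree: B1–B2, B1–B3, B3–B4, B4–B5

Checking the three conditions: (i) the bags cover all of {a, b, c, d, e, f}; (ii) for each edge, some bag contains both endpoints; (iii) the bags containing any fixed vertex form a subtree. All hold, so the decomposition is valid with width 2 − 1 = 1.

Yes; width 1.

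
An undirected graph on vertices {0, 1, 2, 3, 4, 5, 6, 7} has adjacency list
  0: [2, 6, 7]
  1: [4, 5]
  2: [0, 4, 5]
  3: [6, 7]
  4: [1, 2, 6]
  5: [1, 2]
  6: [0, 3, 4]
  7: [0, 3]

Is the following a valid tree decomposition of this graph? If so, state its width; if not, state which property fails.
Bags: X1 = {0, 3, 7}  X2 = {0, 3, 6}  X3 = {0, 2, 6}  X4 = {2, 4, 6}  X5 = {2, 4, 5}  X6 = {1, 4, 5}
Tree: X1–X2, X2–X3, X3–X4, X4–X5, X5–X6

Yes; width 2.

Vertex coverage: the bags together contain {0, 1, 2, 3, 4, 5, 6, 7}, the full vertex set. Edge coverage: each edge of G has both endpoints in at least one bag. Running intersection: for every vertex, the bags containing it form a connected subtree. All three properties hold, so this is a valid tree decomposition of width max|bag| − 1 = 2, and hence tw(G) ≤ 2.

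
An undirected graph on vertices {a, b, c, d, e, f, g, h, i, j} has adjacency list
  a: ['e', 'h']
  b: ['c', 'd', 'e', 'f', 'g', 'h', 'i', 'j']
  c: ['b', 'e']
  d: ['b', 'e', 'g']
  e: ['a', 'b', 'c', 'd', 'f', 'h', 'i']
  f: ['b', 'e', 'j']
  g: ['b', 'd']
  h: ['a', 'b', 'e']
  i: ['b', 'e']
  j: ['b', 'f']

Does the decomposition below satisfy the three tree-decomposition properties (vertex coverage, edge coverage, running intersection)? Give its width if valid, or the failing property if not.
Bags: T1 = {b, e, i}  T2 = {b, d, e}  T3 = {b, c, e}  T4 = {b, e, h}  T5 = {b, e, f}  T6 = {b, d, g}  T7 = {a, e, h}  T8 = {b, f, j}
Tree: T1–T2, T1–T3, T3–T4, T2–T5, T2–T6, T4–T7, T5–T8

Every vertex of G appears in some bag (union = {a, b, c, d, e, f, g, h, i, j}); every edge is covered by a bag; and for each vertex v the set of bags containing v is connected in the bag tree. The decomposition is therefore valid. The largest bag has 3 vertices, so the width is 2.

Yes; width 2.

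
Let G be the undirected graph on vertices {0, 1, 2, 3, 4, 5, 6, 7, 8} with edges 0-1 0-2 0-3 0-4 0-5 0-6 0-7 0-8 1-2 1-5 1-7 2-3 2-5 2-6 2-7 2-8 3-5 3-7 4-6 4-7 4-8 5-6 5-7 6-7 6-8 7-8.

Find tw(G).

A width-4 tree decomposition is:
Bags: B1 = {0, 4, 6, 7, 8}  B2 = {0, 2, 6, 7, 8}  B3 = {0, 2, 5, 6, 7}  B4 = {0, 2, 3, 5, 7}  B5 = {0, 1, 2, 5, 7}
Tree: B1–B2, B2–B3, B3–B4, B3–B5
The largest bag has 5 vertices, giving width 4; this decomposition certifies tw(G) ≤ 4. For the lower bound, the 5 vertices {0, 2, 6, 7, 8} are pairwise adjacent, and any tree decomposition puts a clique entirely inside one bag — forcing width ≥ 4. Combining the bounds, tw(G) = 4.

4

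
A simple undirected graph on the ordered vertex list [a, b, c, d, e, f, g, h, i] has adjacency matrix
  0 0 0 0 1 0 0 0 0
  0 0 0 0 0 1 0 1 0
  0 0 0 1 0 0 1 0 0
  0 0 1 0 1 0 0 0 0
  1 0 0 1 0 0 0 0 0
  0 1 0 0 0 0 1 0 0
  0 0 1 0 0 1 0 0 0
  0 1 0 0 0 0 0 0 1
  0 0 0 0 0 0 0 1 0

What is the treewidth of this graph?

A width-1 tree decomposition is:
Bags: B1 = {a, e}  B2 = {d, e}  B3 = {c, d}  B4 = {c, g}  B5 = {f, g}  B6 = {b, f}  B7 = {b, h}  B8 = {h, i}
Tree: B1–B2, B2–B3, B3–B4, B4–B5, B5–B6, B6–B7, B7–B8
Each bag holds 2 vertices, so the decomposition has width 1, which upper-bounds the treewidth. Since G has at least one edge (e.g. a–e), it is not an edgeless graph, so tw(G) ≥ 1. Therefore the treewidth is 1.

1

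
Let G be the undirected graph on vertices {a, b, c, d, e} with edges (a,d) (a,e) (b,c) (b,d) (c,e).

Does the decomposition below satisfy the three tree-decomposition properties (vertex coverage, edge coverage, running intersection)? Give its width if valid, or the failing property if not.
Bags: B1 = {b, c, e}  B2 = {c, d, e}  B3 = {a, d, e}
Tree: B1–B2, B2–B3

A tree decomposition must satisfy three properties: every vertex lies in some bag; for every edge, both endpoints lie together in some bag; and for every vertex, the bags containing it form a connected subtree. Here edge (d,b) lies in no bag, so the decomposition is invalid.

No — edge (d,b) lies in no bag.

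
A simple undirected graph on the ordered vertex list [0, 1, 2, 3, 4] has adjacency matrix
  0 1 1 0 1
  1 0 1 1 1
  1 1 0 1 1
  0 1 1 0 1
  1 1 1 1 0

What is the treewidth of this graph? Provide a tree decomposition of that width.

The largest bag has 4 vertices, giving width 3; this decomposition certifies tw(G) ≤ 3. On the other hand G contains the 4-clique {0, 1, 2, 4}. A clique must lie in a single bag of any decomposition, so no decomposition can have width below 3. Hence tw(G) = 3 exactly.

Treewidth 3.
One such decomposition:
Bags: B1 = {0, 1, 2, 4}  B2 = {1, 2, 3, 4}
Tree: B1–B2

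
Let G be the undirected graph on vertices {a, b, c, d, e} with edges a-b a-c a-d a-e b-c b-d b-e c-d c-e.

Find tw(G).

3

A width-3 tree decomposition is:
Bags: B1 = {a, b, c, e}  B2 = {a, b, c, d}
Tree: B1–B2
Each bag holds 4 vertices, so the decomposition has width 3, which upper-bounds the treewidth. Conversely, {a, b, c, d} is a clique of size 4, and the vertices of any clique must share a bag in every tree decomposition; so some bag has ≥ 4 vertices and tw(G) ≥ 3. Hence tw(G) = 3 exactly.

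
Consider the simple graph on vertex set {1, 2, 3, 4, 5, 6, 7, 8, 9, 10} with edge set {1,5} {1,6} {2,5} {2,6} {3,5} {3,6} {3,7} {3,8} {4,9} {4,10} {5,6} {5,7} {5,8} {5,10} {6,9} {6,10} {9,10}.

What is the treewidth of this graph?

2

A width-2 tree decomposition is:
Bags: B1 = {5, 6, 10}  B2 = {6, 9, 10}  B3 = {3, 5, 6}  B4 = {3, 5, 8}  B5 = {4, 9, 10}  B6 = {1, 5, 6}  B7 = {3, 5, 7}  B8 = {2, 5, 6}
Tree: B1–B2, B1–B3, B3–B4, B2–B5, B1–B6, B3–B7, B1–B8
Every bag has size at most 3, so the width is 3 − 1 = 2 and tw(G) ≤ 2. Conversely, {4, 9, 10} is a clique of size 3, and the vertices of any clique must share a bag in every tree decomposition; so some bag has ≥ 3 vertices and tw(G) ≥ 2. The upper and lower bounds meet at 2, so that is the treewidth.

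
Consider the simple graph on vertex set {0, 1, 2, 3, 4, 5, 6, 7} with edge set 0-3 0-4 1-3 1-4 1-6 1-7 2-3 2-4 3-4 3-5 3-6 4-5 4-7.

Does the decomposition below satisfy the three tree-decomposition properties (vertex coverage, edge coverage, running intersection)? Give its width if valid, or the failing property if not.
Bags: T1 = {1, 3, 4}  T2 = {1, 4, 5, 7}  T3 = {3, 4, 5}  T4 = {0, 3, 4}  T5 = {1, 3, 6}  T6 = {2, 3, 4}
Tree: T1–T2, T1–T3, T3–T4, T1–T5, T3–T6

No — bags containing vertex 5 are not connected in the tree.

A tree decomposition must satisfy three properties: every vertex lies in some bag; for every edge, both endpoints lie together in some bag; and for every vertex, the bags containing it form a connected subtree. Here bags containing vertex 5 are not connected in the tree, so the decomposition is invalid.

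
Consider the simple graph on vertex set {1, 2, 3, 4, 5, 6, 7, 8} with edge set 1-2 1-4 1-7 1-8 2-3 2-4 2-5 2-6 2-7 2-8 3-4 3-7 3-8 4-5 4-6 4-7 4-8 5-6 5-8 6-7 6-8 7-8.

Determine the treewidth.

4

A width-4 tree decomposition is:
Bags: B1 = {2, 4, 6, 7, 8}  B2 = {1, 2, 4, 7, 8}  B3 = {2, 3, 4, 7, 8}  B4 = {2, 4, 5, 6, 8}
Tree: B1–B2, B2–B3, B1–B4
The largest bag has 5 vertices, giving width 4; this decomposition certifies tw(G) ≤ 4. Conversely, {2, 4, 5, 6, 8} is a clique of size 5, and the vertices of any clique must share a bag in every tree decomposition; so some bag has ≥ 5 vertices and tw(G) ≥ 4. Therefore the treewidth is 4.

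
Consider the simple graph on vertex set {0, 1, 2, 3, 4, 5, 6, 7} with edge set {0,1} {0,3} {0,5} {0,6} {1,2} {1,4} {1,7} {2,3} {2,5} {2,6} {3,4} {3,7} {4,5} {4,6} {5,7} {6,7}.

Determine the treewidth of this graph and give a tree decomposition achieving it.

Treewidth 4.
One optimal decomposition is:
Bags: B1 = {1, 3, 4, 5, 6}  B2 = {1, 2, 3, 5, 6}  B3 = {0, 1, 3, 5, 6}  B4 = {1, 3, 5, 6, 7}
Tree: B1–B2, B2–B3, B3–B4

The largest bag has 5 vertices, giving width 4; this decomposition certifies tw(G) ≤ 4. For the lower bound: the 5 vertex sets {4,6}, {2,3}, {0,1}, {5}, {7} are disjoint, each induces a connected subgraph, and every pair is joined by at least one edge of G. Contracting each set to a single vertex therefore yields K_{5} as a minor, and since treewidth is minor-monotone, tw(G) ≥ tw(K_{5}) = 4. Combining the bounds, tw(G) = 4.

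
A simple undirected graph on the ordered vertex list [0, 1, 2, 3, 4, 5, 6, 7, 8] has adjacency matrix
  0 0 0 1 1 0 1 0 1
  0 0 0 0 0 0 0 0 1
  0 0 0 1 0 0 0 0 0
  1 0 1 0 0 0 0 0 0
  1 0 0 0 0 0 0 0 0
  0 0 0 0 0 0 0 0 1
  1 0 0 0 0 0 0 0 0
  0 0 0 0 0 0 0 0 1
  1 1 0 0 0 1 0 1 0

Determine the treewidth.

1

A width-1 tree decomposition is:
Bags: B1 = {0, 6}  B2 = {0, 4}  B3 = {0, 3}  B4 = {0, 8}  B5 = {5, 8}  B6 = {1, 8}  B7 = {2, 3}  B8 = {7, 8}
Tree: B1–B2, B1–B3, B1–B4, B4–B5, B4–B6, B3–B7, B4–B8
The largest bag has 2 vertices, giving width 1; this decomposition certifies tw(G) ≤ 1. Since G has at least one edge (e.g. 6–0), it is not an edgeless graph, so tw(G) ≥ 1. The upper and lower bounds meet at 1, so that is the treewidth.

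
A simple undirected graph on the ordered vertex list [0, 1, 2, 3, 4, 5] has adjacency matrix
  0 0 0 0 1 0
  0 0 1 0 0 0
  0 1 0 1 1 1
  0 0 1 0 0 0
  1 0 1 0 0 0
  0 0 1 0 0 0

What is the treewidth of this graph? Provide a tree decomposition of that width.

The largest bag has 2 vertices, giving width 1; this decomposition certifies tw(G) ≤ 1. Any graph with an edge has treewidth ≥ 1, and G has the edge 3–2. Hence tw(G) = 1 exactly.

Treewidth 1.
One optimal decomposition is:
Bags: B1 = {2, 3}  B2 = {2, 5}  B3 = {2, 4}  B4 = {1, 2}  B5 = {0, 4}
Tree: B1–B2, B2–B3, B3–B4, B3–B5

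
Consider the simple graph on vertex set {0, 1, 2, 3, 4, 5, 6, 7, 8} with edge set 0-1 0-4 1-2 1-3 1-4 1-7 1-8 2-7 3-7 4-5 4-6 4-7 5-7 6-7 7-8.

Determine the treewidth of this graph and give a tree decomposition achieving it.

Each bag holds 3 vertices, so the decomposition has width 2, which upper-bounds the treewidth. Conversely, {0, 1, 4} is a clique of size 3, and the vertices of any clique must share a bag in every tree decomposition; so some bag has ≥ 3 vertices and tw(G) ≥ 2. The upper and lower bounds meet at 2, so that is the treewidth.

Treewidth 2.
One optimal decomposition is:
Bags: B1 = {1, 4, 7}  B2 = {4, 6, 7}  B3 = {0, 1, 4}  B4 = {1, 7, 8}  B5 = {4, 5, 7}  B6 = {1, 3, 7}  B7 = {1, 2, 7}
Tree: B1–B2, B1–B3, B1–B4, B1–B5, B4–B6, B6–B7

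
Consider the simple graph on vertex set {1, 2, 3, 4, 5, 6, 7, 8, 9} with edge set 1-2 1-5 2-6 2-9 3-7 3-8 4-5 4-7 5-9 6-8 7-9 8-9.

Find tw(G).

3

A width-3 tree decomposition is:
Bags: B1 = {1, 4, 5, 7}  B2 = {1, 5, 7, 9}  B3 = {1, 2, 7, 9}  B4 = {2, 3, 7, 9}  B5 = {2, 3, 8, 9}  B6 = {2, 3, 6, 8}
Tree: B1–B2, B2–B3, B3–B4, B4–B5, B5–B6
The largest bag has 4 vertices, giving width 3; this decomposition certifies tw(G) ≤ 3. For the lower bound: the 4 vertex sets {1,4,5}, {7}, {9}, {2,3,6,8} are disjoint, each induces a connected subgraph, and every pair is joined by at least one edge of G. Contracting each set to a single vertex therefore yields K_{4} as a minor, and since treewidth is minor-monotone, tw(G) ≥ tw(K_{4}) = 3. Therefore the treewidth is 3.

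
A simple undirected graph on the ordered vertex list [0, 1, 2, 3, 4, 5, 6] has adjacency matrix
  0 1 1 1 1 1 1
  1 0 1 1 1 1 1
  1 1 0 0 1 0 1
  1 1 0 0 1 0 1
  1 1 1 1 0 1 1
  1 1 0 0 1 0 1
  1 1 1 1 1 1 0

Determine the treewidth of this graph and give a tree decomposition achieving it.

Treewidth 4.
One optimal decomposition is:
Bags: B1 = {0, 1, 3, 4, 6}  B2 = {0, 1, 2, 4, 6}  B3 = {0, 1, 4, 5, 6}
Tree: B1–B2, B2–B3

The largest bag has 5 vertices, giving width 4; this decomposition certifies tw(G) ≤ 4. For the lower bound, the 5 vertices {0, 1, 2, 4, 6} are pairwise adjacent, and any tree decomposition puts a clique entirely inside one bag — forcing width ≥ 4. Therefore the treewidth is 4.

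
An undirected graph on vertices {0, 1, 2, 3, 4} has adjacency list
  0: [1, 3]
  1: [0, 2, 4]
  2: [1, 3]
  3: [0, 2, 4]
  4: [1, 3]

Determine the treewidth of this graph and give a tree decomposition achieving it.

Every bag has size at most 3, so the width is 3 − 1 = 2 and tw(G) ≤ 2. Since 3–2–1–0–3 is a cycle in G, G is not acyclic. Forests are exactly the graphs of treewidth ≤ 1, so tw(G) ≥ 2. Therefore the treewidth is 2.

Treewidth 2.
One optimal decomposition is:
Bags: B1 = {1, 2, 3}  B2 = {0, 1, 3}  B3 = {1, 3, 4}
Tree: B1–B2, B2–B3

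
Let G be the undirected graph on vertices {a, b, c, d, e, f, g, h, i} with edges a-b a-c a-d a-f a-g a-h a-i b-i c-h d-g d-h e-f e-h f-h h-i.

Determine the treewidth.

2

A width-2 tree decomposition is:
Bags: B1 = {a, d, h}  B2 = {a, c, h}  B3 = {a, f, h}  B4 = {a, h, i}  B5 = {e, f, h}  B6 = {a, d, g}  B7 = {a, b, i}
Tree: B1–B2, B2–B3, B2–B4, B3–B5, B1–B6, B4–B7
The largest bag has 3 vertices, giving width 2; this decomposition certifies tw(G) ≤ 2. For the lower bound, the 3 vertices {e, f, h} are pairwise adjacent, and any tree decomposition puts a clique entirely inside one bag — forcing width ≥ 2. The upper and lower bounds meet at 2, so that is the treewidth.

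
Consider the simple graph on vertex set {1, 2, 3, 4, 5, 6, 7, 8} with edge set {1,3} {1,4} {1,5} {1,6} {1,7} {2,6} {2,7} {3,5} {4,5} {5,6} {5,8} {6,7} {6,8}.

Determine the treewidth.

2

A width-2 tree decomposition is:
Bags: B1 = {1, 3, 5}  B2 = {1, 5, 6}  B3 = {1, 6, 7}  B4 = {5, 6, 8}  B5 = {2, 6, 7}  B6 = {1, 4, 5}
Tree: B1–B2, B2–B3, B2–B4, B3–B5, B2–B6
Every bag has size at most 3, so the width is 3 − 1 = 2 and tw(G) ≤ 2. For the lower bound, the 3 vertices {5, 6, 8} are pairwise adjacent, and any tree decomposition puts a clique entirely inside one bag — forcing width ≥ 2. Hence tw(G) = 2 exactly.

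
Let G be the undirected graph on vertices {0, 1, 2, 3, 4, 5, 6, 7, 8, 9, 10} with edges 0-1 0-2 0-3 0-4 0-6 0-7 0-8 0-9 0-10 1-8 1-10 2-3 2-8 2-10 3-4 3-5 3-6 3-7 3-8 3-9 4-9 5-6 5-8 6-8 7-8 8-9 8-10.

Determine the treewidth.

3

A width-3 tree decomposition is:
Bags: B1 = {0, 2, 3, 8}  B2 = {0, 3, 6, 8}  B3 = {0, 3, 8, 9}  B4 = {0, 3, 7, 8}  B5 = {3, 5, 6, 8}  B6 = {0, 3, 4, 9}  B7 = {0, 2, 8, 10}  B8 = {0, 1, 8, 10}
Tree: B1–B2, B1–B3, B2–B4, B2–B5, B3–B6, B1–B7, B7–B8
Every bag has size at most 4, so the width is 4 − 1 = 3 and tw(G) ≤ 3. For the lower bound, the 4 vertices {0, 1, 8, 10} are pairwise adjacent, and any tree decomposition puts a clique entirely inside one bag — forcing width ≥ 3. Combining the bounds, tw(G) = 3.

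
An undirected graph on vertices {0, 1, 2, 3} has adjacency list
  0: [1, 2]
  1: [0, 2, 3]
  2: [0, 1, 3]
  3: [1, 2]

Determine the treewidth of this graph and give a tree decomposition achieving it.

The largest bag has 3 vertices, giving width 2; this decomposition certifies tw(G) ≤ 2. On the other hand G contains the 3-clique {0, 1, 2}. A clique must lie in a single bag of any decomposition, so no decomposition can have width below 2. Hence tw(G) = 2 exactly.

Treewidth 2.
One such decomposition:
Bags: B1 = {1, 2, 3}  B2 = {0, 1, 2}
Tree: B1–B2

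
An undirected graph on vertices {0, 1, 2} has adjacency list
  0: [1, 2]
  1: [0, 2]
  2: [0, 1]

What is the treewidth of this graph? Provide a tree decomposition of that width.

Treewidth 2.
One such decomposition:
Bags: B1 = {0, 1, 2}
Tree: (single bag)

With just one bag of size 3, the width is 3 − 1 = 2, so tw(G) ≤ 2. On the other hand G contains the 3-clique {0, 1, 2}. A clique must lie in a single bag of any decomposition, so no decomposition can have width below 2. The upper and lower bounds meet at 2, so that is the treewidth.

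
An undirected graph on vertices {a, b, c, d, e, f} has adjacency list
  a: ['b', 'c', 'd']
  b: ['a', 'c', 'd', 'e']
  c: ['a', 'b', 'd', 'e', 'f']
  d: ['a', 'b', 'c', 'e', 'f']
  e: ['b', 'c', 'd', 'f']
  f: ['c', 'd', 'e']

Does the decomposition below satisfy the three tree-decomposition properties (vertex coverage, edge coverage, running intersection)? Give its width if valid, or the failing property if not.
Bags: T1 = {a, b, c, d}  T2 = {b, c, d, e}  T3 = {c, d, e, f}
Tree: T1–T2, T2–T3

Checking the three conditions: (i) the bags cover all of {a, b, c, d, e, f}; (ii) for each edge, some bag contains both endpoints; (iii) the bags containing any fixed vertex form a subtree. All hold, so the decomposition is valid with width 4 − 1 = 3.

Yes; width 3.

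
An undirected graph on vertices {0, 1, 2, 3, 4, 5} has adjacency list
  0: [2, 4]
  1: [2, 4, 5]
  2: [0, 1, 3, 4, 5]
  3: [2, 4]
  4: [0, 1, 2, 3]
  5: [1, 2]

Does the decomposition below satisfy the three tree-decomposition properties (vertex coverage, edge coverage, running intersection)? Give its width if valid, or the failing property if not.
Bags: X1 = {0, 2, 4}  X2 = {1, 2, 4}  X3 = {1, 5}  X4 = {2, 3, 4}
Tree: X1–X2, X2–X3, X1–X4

A tree decomposition must satisfy three properties: every vertex lies in some bag; for every edge, both endpoints lie together in some bag; and for every vertex, the bags containing it form a connected subtree. Here edge (2,5) lies in no bag, so the decomposition is invalid.

No — edge (2,5) lies in no bag.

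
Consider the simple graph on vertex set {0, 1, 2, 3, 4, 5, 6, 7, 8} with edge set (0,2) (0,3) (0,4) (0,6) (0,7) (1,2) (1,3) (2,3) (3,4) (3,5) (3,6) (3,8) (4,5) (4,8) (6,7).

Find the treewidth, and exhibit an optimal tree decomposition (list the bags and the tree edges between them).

The largest bag has 3 vertices, giving width 2; this decomposition certifies tw(G) ≤ 2. On the other hand G contains the 3-clique {0, 2, 3}. A clique must lie in a single bag of any decomposition, so no decomposition can have width below 2. Therefore the treewidth is 2.

Treewidth 2.
One such decomposition:
Bags: B1 = {0, 3, 4}  B2 = {0, 3, 6}  B3 = {0, 2, 3}  B4 = {3, 4, 8}  B5 = {3, 4, 5}  B6 = {1, 2, 3}  B7 = {0, 6, 7}
Tree: B1–B2, B2–B3, B1–B4, B1–B5, B3–B6, B2–B7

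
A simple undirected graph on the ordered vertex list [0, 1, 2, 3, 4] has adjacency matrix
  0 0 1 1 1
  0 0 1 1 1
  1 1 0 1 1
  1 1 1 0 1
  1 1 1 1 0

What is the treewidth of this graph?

A width-3 tree decomposition is:
Bags: B1 = {1, 2, 3, 4}  B2 = {0, 2, 3, 4}
Tree: B1–B2
Each bag holds 4 vertices, so the decomposition has width 3, which upper-bounds the treewidth. For the lower bound, the 4 vertices {0, 2, 3, 4} are pairwise adjacent, and any tree decomposition puts a clique entirely inside one bag — forcing width ≥ 3. Hence tw(G) = 3 exactly.

3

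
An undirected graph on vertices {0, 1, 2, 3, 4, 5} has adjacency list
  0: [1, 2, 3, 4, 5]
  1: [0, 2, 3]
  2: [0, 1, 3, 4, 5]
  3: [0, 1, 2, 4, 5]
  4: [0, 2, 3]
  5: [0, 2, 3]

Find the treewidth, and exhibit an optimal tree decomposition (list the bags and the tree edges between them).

Every bag has size at most 4, so the width is 4 − 1 = 3 and tw(G) ≤ 3. Conversely, {0, 1, 2, 3} is a clique of size 4, and the vertices of any clique must share a bag in every tree decomposition; so some bag has ≥ 4 vertices and tw(G) ≥ 3. Hence tw(G) = 3 exactly.

Treewidth 3.
One such decomposition:
Bags: B1 = {0, 1, 2, 3}  B2 = {0, 2, 3, 5}  B3 = {0, 2, 3, 4}
Tree: B1–B2, B1–B3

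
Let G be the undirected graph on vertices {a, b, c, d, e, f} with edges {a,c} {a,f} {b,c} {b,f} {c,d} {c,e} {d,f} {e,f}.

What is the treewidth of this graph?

2

A width-2 tree decomposition is:
Bags: B1 = {b, c, f}  B2 = {c, e, f}  B3 = {a, c, f}  B4 = {c, d, f}
Tree: B1–B2, B2–B3, B3–B4
Each bag holds 3 vertices, so the decomposition has width 2, which upper-bounds the treewidth. For the lower bound, G contains the cycle f–b–c–e–f, so G is not a forest; only forests have treewidth ≤ 1, hence tw(G) ≥ 2. The upper and lower bounds meet at 2, so that is the treewidth.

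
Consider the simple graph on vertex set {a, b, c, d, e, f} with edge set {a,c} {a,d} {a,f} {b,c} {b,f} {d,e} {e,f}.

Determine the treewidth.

2

A width-2 tree decomposition is:
Bags: B1 = {b, c, f}  B2 = {a, c, f}  B3 = {a, e, f}  B4 = {a, d, e}
Tree: B1–B2, B2–B3, B3–B4
Every bag has size at most 3, so the width is 3 − 1 = 2 and tw(G) ≤ 2. The edges b–c–a–f–b form a cycle, so G is not a tree and its treewidth is at least 2. Combining the bounds, tw(G) = 2.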